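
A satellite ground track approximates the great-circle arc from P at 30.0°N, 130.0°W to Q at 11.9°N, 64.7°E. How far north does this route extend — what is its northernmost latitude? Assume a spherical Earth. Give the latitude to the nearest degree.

≈ 72°N

The great circle lies in the plane with unit normal n̂ = (p₁ × p₂)/|p₁ × p₂|.
Here n̂_z ≈ -0.308; the vertex latitude is φ_max = arccos|n̂_z| ≈ 72.0°.
Check via Clairaut: cos φ_max = |cos φ₁| · sin C = cos(30.0°)·sin(20.9°) ≈ 0.308, again giving ≈ 72.0°.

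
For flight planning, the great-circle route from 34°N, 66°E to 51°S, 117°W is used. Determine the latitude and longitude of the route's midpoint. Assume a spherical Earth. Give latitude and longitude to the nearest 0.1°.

≈ 47.0°S, 75.3°E

Write both endpoints as unit vectors p₁, p₂ with components (cos φ cos λ, cos φ sin λ, sin φ).
The central angle between the endpoints is δ = arccos(p₁·p₂) ≈ 2.842 rad (162.9°).
Interpolate at f = 1/2 with slerp weights a = sin((1−f)δ)/sin δ ≈ 3.355, b = sin(fδ)/sin δ ≈ 3.355.
p = a·p₁ + b·p₂ ≈ (0.173, 0.660, -0.731); φ = arcsin(p_z) ≈ -47.00°, λ = atan2(p_y, p_x) ≈ 75.33°.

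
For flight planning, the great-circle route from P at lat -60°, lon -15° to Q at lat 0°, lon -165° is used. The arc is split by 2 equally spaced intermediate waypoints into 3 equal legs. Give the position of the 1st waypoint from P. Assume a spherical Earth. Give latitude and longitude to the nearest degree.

Convert each endpoint to a unit vector on the sphere (x = cos φ cos λ, y = cos φ sin λ, z = sin φ).
The central angle between the endpoints is δ = arccos(p₁·p₂) ≈ 2.019 rad (115.7°).
Interpolate at f = 1/3 with slerp weights a = sin((1−f)δ)/sin δ ≈ 1.081, b = sin(fδ)/sin δ ≈ 0.691.
p = a·p₁ + b·p₂ ≈ (-0.146, -0.319, -0.937); φ = arcsin(p_z) ≈ -69.48°, λ = atan2(p_y, p_x) ≈ -114.54°.

≈ lat -69°, lon -115°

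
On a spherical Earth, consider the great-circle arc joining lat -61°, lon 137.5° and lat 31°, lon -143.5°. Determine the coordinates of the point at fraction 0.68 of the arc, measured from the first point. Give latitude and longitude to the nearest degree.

≈ lat -1°, lon -161°

Write both endpoints as unit vectors p₁, p₂ with components (cos φ cos λ, cos φ sin λ, sin φ).
The central angle between the endpoints is δ = arccos(p₁·p₂) ≈ 1.951 rad (111.8°).
Interpolate at f = 0.68 with slerp weights a = sin((1−f)δ)/sin δ ≈ 0.630, b = sin(fδ)/sin δ ≈ 1.045.
p = a·p₁ + b·p₂ ≈ (-0.945, -0.327, -0.012); φ = arcsin(p_z) ≈ -0.71°, λ = atan2(p_y, p_x) ≈ -160.93°.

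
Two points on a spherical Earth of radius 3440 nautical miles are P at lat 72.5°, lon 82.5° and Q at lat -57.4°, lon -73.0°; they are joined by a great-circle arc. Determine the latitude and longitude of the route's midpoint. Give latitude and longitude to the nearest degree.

Convert each endpoint to a unit vector on the sphere (x = cos φ cos λ, y = cos φ sin λ, z = sin φ).
The central angle between the endpoints is δ = arccos(p₁·p₂) ≈ 2.827 rad (162.0°).
Interpolate at f = 1/2 with slerp weights a = sin((1−f)δ)/sin δ ≈ 3.191, b = sin(fδ)/sin δ ≈ 3.191.
p = a·p₁ + b·p₂ ≈ (0.628, -0.693, 0.355); φ = arcsin(p_z) ≈ 20.79°, λ = atan2(p_y, p_x) ≈ -47.81°.

≈ lat 21°, lon -48°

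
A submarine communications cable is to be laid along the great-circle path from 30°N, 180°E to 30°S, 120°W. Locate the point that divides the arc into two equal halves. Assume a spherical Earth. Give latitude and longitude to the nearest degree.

Convert each endpoint to a unit vector on the sphere (x = cos φ cos λ, y = cos φ sin λ, z = sin φ).
The central angle between the endpoints is δ = arccos(p₁·p₂) ≈ 1.445 rad (82.8°).
Interpolate at f = 1/2 with slerp weights a = sin((1−f)δ)/sin δ ≈ 0.667, b = sin(fδ)/sin δ ≈ 0.667.
p = a·p₁ + b·p₂ ≈ (-0.866, -0.500, 0.000); φ = arcsin(p_z) ≈ 0.00°, λ = atan2(p_y, p_x) ≈ -150.00°.

≈ 0°N, 150°W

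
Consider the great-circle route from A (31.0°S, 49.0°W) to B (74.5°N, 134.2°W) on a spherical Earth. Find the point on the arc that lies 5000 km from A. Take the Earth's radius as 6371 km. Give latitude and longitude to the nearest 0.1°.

Convert each endpoint to a unit vector on the sphere (x = cos φ cos λ, y = cos φ sin λ, z = sin φ).
The central angle between the endpoints is δ = arccos(p₁·p₂) ≈ 2.068 rad (118.5°). The total great-circle distance is δ·R ≈ 2.068 × 6371 ≈ 13176 km, so the target fraction is f = 5000/13176 ≈ 0.379.
Interpolate at f ≈ 0.379 with slerp weights a = sin((1−f)δ)/sin δ ≈ 1.091, b = sin(fδ)/sin δ ≈ 0.804.
p = a·p₁ + b·p₂ ≈ (0.464, -0.860, 0.213); φ = arcsin(p_z) ≈ 12.29°, λ = atan2(p_y, p_x) ≈ -61.66°.

≈ (12.3°N, 61.7°W)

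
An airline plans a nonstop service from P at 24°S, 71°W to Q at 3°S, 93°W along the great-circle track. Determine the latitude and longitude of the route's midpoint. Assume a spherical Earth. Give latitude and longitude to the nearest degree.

≈ 14°S, 82°W

From cos δ = sin φ₁ sin φ₂ + cos φ₁ cos φ₂ cos Δλ, the central angle is δ ≈ 0.521 rad (29.9°).
Interpolate at f = 1/2 with slerp weights a = sin((1−f)δ)/sin δ ≈ 0.517, b = sin(fδ)/sin δ ≈ 0.517.
p = a·p₁ + b·p₂ ≈ (0.127, -0.963, -0.238); φ = arcsin(p_z) ≈ -13.74°, λ = atan2(p_y, p_x) ≈ -82.50°.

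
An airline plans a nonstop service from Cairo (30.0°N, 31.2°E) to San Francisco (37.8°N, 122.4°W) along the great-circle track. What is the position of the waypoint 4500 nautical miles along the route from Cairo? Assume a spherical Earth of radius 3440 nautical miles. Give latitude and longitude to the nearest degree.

Convert each endpoint to a unit vector on the sphere (x = cos φ cos λ, y = cos φ sin λ, z = sin φ).
The central angle between the endpoints is δ = arccos(p₁·p₂) ≈ 1.882 rad (107.8°). The total great-circle distance is δ·R ≈ 1.882 × 3440 ≈ 6475 nmi, so the target fraction is f = 4500/6475 ≈ 0.695.
Interpolate at f ≈ 0.695 with slerp weights a = sin((1−f)δ)/sin δ ≈ 0.571, b = sin(fδ)/sin δ ≈ 1.015.
p = a·p₁ + b·p₂ ≈ (-0.007, -0.421, 0.907); φ = arcsin(p_z) ≈ 65.11°, λ = atan2(p_y, p_x) ≈ -90.94°.

≈ 65°N, 91°W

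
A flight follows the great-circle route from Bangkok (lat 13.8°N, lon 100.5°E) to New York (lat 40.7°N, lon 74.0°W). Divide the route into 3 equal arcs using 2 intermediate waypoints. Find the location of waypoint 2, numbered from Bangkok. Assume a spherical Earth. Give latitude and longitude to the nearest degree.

≈ lat 81°N, lon 44°W

Write both endpoints as unit vectors p₁, p₂ with components (cos φ cos λ, cos φ sin λ, sin φ).
The central angle between the endpoints is δ = arccos(p₁·p₂) ≈ 2.186 rad (125.3°).
Interpolate at f = 2/3 with slerp weights a = sin((1−f)δ)/sin δ ≈ 0.816, b = sin(fδ)/sin δ ≈ 1.217.
p = a·p₁ + b·p₂ ≈ (0.110, -0.108, 0.988); φ = arcsin(p_z) ≈ 81.13°, λ = atan2(p_y, p_x) ≈ -44.50°.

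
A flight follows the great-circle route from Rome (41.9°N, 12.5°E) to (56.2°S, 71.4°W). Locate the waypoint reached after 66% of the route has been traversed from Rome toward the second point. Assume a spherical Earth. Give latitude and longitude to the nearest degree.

≈ (26°S, 32°W)

From cos δ = sin φ₁ sin φ₂ + cos φ₁ cos φ₂ cos Δλ, the central angle is δ ≈ 2.107 rad (120.7°).
Interpolate at f = 0.66 with slerp weights a = sin((1−f)δ)/sin δ ≈ 0.764, b = sin(fδ)/sin δ ≈ 1.145.
p = a·p₁ + b·p₂ ≈ (0.758, -0.480, -0.441); φ = arcsin(p_z) ≈ -26.16°, λ = atan2(p_y, p_x) ≈ -32.36°.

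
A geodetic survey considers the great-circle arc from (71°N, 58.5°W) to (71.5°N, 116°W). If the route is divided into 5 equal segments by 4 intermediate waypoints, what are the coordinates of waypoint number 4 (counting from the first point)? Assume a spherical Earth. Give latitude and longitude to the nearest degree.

≈ (73°N, 105°W)

Write both endpoints as unit vectors p₁, p₂ with components (cos φ cos λ, cos φ sin λ, sin φ).
The central angle between the endpoints is δ = arccos(p₁·p₂) ≈ 0.311 rad (17.8°).
Interpolate at f = 4/5 with slerp weights a = sin((1−f)δ)/sin δ ≈ 0.203, b = sin(fδ)/sin δ ≈ 0.805.
p = a·p₁ + b·p₂ ≈ (-0.077, -0.286, 0.955); φ = arcsin(p_z) ≈ 72.77°, λ = atan2(p_y, p_x) ≈ -105.15°.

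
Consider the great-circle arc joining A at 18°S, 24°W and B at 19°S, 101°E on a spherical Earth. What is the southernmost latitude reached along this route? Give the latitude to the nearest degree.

The great circle lies in the plane with unit normal n̂ = (p₁ × p₂)/|p₁ × p₂|.
Here n̂_z ≈ +0.810; the vertex latitude is φ_max = arccos|n̂_z| ≈ 35.9°.

≈ 36°S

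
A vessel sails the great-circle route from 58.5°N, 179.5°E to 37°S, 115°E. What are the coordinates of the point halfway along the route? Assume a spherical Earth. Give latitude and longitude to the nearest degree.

≈ 13°N, 140°E

Write both endpoints as unit vectors p₁, p₂ with components (cos φ cos λ, cos φ sin λ, sin φ).
The central angle between the endpoints is δ = arccos(p₁·p₂) ≈ 1.911 rad (109.5°).
Interpolate at f = 1/2 with slerp weights a = sin((1−f)δ)/sin δ ≈ 0.866, b = sin(fδ)/sin δ ≈ 0.866.
p = a·p₁ + b·p₂ ≈ (-0.745, 0.631, 0.217); φ = arcsin(p_z) ≈ 12.55°, λ = atan2(p_y, p_x) ≈ 139.74°.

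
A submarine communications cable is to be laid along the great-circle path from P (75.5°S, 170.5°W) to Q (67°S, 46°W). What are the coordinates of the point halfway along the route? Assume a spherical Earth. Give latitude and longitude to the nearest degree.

The haversine formula gives a central angle δ ≈ 0.581 rad (33.3°) between the endpoints.
Interpolate at f = 1/2 with slerp weights a = sin((1−f)δ)/sin δ ≈ 0.522, b = sin(fδ)/sin δ ≈ 0.522.
p = a·p₁ + b·p₂ ≈ (0.013, -0.168, -0.986); φ = arcsin(p_z) ≈ -80.29°, λ = atan2(p_y, p_x) ≈ -85.66°.

≈ (80°S, 86°W)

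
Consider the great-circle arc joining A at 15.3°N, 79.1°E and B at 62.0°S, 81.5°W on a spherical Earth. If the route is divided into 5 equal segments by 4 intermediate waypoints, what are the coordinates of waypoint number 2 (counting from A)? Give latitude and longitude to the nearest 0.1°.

Convert each endpoint to a unit vector on the sphere (x = cos φ cos λ, y = cos φ sin λ, z = sin φ).
The central angle between the endpoints is δ = arccos(p₁·p₂) ≈ 2.292 rad (131.3°).
Interpolate at f = 2/5 with slerp weights a = sin((1−f)δ)/sin δ ≈ 1.306, b = sin(fδ)/sin δ ≈ 1.056.
p = a·p₁ + b·p₂ ≈ (0.311, 0.746, -0.588); φ = arcsin(p_z) ≈ -36.03°, λ = atan2(p_y, p_x) ≈ 67.35°.

≈ 36.0°S, 67.3°E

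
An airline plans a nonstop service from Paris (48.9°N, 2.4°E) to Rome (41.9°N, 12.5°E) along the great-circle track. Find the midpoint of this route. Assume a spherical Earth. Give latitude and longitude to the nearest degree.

Convert each endpoint to a unit vector on the sphere (x = cos φ cos λ, y = cos φ sin λ, z = sin φ).
The central angle between the endpoints is δ = arccos(p₁·p₂) ≈ 0.174 rad (9.9°).
Interpolate at f = 1/2 with slerp weights a = sin((1−f)δ)/sin δ ≈ 0.502, b = sin(fδ)/sin δ ≈ 0.502.
p = a·p₁ + b·p₂ ≈ (0.694, 0.095, 0.713); φ = arcsin(p_z) ≈ 45.51°, λ = atan2(p_y, p_x) ≈ 7.76°.

≈ 46°N, 8°E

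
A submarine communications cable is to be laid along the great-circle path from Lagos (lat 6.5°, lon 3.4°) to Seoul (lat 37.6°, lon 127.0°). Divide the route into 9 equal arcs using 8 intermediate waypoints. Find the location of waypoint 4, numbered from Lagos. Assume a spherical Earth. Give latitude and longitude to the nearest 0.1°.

The haversine formula gives a central angle δ ≈ 1.946 rad (111.5°) between the endpoints.
Interpolate at f = 4/9 with slerp weights a = sin((1−f)δ)/sin δ ≈ 0.949, b = sin(fδ)/sin δ ≈ 0.818.
p = a·p₁ + b·p₂ ≈ (0.551, 0.573, 0.606); φ = arcsin(p_z) ≈ 37.33°, λ = atan2(p_y, p_x) ≈ 46.16°.

≈ lat 37.3°, lon 46.2°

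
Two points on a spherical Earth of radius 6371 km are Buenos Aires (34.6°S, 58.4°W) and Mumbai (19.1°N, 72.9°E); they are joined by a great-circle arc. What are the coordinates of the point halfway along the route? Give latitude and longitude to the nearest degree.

From cos δ = sin φ₁ sin φ₂ + cos φ₁ cos φ₂ cos Δλ, the central angle is δ ≈ 2.345 rad (134.4°).
Interpolate at f = 1/2 with slerp weights a = sin((1−f)δ)/sin δ ≈ 1.289, b = sin(fδ)/sin δ ≈ 1.289.
p = a·p₁ + b·p₂ ≈ (0.914, 0.261, -0.310); φ = arcsin(p_z) ≈ -18.07°, λ = atan2(p_y, p_x) ≈ 15.91°.

≈ (18°S, 16°E)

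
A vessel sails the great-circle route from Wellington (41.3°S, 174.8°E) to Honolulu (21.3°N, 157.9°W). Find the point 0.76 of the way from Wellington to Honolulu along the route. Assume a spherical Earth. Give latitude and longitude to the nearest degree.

≈ 6°N, 164°W

From cos δ = sin φ₁ sin φ₂ + cos φ₁ cos φ₂ cos Δλ, the central angle is δ ≈ 1.179 rad (67.5°).
Interpolate at f = 0.76 with slerp weights a = sin((1−f)δ)/sin δ ≈ 0.302, b = sin(fδ)/sin δ ≈ 0.845.
p = a·p₁ + b·p₂ ≈ (-0.955, -0.276, 0.108); φ = arcsin(p_z) ≈ 6.17°, λ = atan2(p_y, p_x) ≈ -163.91°.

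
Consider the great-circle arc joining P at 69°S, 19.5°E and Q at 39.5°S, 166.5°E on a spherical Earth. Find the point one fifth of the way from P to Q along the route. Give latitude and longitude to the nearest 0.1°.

Write both endpoints as unit vectors p₁, p₂ with components (cos φ cos λ, cos φ sin λ, sin φ).
The central angle between the endpoints is δ = arccos(p₁·p₂) ≈ 1.200 rad (68.8°).
Interpolate at f = 1/5 with slerp weights a = sin((1−f)δ)/sin δ ≈ 0.879, b = sin(fδ)/sin δ ≈ 0.255.
p = a·p₁ + b·p₂ ≈ (0.106, 0.151, -0.983); φ = arcsin(p_z) ≈ -79.38°, λ = atan2(p_y, p_x) ≈ 55.07°.

≈ 79.4°S, 55.1°E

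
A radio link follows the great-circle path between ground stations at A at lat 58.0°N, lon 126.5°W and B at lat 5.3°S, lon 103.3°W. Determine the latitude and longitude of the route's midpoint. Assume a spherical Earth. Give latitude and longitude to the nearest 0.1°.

Convert each endpoint to a unit vector on the sphere (x = cos φ cos λ, y = cos φ sin λ, z = sin φ).
The central angle between the endpoints is δ = arccos(p₁·p₂) ≈ 1.152 rad (66.0°).
Interpolate at f = 1/2 with slerp weights a = sin((1−f)δ)/sin δ ≈ 0.596, b = sin(fδ)/sin δ ≈ 0.596.
p = a·p₁ + b·p₂ ≈ (-0.324, -0.832, 0.451); φ = arcsin(p_z) ≈ 26.78°, λ = atan2(p_y, p_x) ≈ -111.31°.

≈ lat 26.8°N, lon 111.3°W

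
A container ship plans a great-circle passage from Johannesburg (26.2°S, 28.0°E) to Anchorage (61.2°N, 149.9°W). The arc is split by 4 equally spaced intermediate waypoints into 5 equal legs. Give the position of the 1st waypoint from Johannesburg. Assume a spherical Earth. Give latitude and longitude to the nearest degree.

From cos δ = sin φ₁ sin φ₂ + cos φ₁ cos φ₂ cos Δλ, the central angle is δ ≈ 2.530 rad (145.0°).
Interpolate at f = 1/5 with slerp weights a = sin((1−f)δ)/sin δ ≈ 1.566, b = sin(fδ)/sin δ ≈ 0.844.
p = a·p₁ + b·p₂ ≈ (0.889, 0.456, 0.049); φ = arcsin(p_z) ≈ 2.78°, λ = atan2(p_y, p_x) ≈ 27.14°.

≈ (3°N, 27°E)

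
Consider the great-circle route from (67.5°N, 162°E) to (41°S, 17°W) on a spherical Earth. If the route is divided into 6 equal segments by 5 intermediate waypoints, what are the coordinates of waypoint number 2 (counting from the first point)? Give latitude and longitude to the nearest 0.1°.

Convert each endpoint to a unit vector on the sphere (x = cos φ cos λ, y = cos φ sin λ, z = sin φ).
The central angle between the endpoints is δ = arccos(p₁·p₂) ≈ 2.679 rad (153.5°).
Interpolate at f = 2/6 with slerp weights a = sin((1−f)δ)/sin δ ≈ 2.189, b = sin(fδ)/sin δ ≈ 1.745.
p = a·p₁ + b·p₂ ≈ (0.463, -0.126, 0.877); φ = arcsin(p_z) ≈ 61.32°, λ = atan2(p_y, p_x) ≈ -15.25°.

≈ (61.3°N, 15.3°W)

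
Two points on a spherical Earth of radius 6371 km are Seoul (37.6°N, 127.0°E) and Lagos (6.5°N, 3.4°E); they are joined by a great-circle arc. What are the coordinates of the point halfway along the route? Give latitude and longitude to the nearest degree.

Convert each endpoint to a unit vector on the sphere (x = cos φ cos λ, y = cos φ sin λ, z = sin φ).
The central angle between the endpoints is δ = arccos(p₁·p₂) ≈ 1.946 rad (111.5°).
Interpolate at f = 1/2 with slerp weights a = sin((1−f)δ)/sin δ ≈ 0.888, b = sin(fδ)/sin δ ≈ 0.888.
p = a·p₁ + b·p₂ ≈ (0.458, 0.615, 0.643); φ = arcsin(p_z) ≈ 39.99°, λ = atan2(p_y, p_x) ≈ 53.33°.

≈ 40°N, 53°E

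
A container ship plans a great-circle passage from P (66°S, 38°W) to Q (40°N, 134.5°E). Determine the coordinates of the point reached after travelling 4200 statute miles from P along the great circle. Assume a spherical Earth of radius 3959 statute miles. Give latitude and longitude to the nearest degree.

≈ (52°S, 123°E)

Convert each endpoint to a unit vector on the sphere (x = cos φ cos λ, y = cos φ sin λ, z = sin φ).
The central angle between the endpoints is δ = arccos(p₁·p₂) ≈ 2.682 rad (153.7°). The total great-circle distance is δ·R ≈ 2.682 × 3959 ≈ 10617 mi, so the target fraction is f = 4200/10617 ≈ 0.396.
Interpolate at f ≈ 0.396 with slerp weights a = sin((1−f)δ)/sin δ ≈ 2.250, b = sin(fδ)/sin δ ≈ 1.967.
p = a·p₁ + b·p₂ ≈ (-0.335, 0.511, -0.792); φ = arcsin(p_z) ≈ -52.35°, λ = atan2(p_y, p_x) ≈ 123.22°.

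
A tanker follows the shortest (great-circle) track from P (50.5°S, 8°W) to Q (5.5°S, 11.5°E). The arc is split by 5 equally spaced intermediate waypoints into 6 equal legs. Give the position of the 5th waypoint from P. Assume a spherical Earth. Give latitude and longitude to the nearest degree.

≈ (13°S, 9°E)

Convert each endpoint to a unit vector on the sphere (x = cos φ cos λ, y = cos φ sin λ, z = sin φ).
The central angle between the endpoints is δ = arccos(p₁·p₂) ≈ 0.836 rad (47.9°).
Interpolate at f = 5/6 with slerp weights a = sin((1−f)δ)/sin δ ≈ 0.187, b = sin(fδ)/sin δ ≈ 0.865.
p = a·p₁ + b·p₂ ≈ (0.961, 0.155, -0.227); φ = arcsin(p_z) ≈ -13.14°, λ = atan2(p_y, p_x) ≈ 9.16°.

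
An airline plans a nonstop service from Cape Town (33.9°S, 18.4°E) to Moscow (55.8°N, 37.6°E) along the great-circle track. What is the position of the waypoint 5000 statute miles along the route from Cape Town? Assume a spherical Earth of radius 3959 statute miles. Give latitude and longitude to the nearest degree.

≈ 37°N, 31°E

The haversine formula gives a central angle δ ≈ 1.592 rad (91.2°) between the endpoints. The total great-circle distance is δ·R ≈ 1.592 × 3959 ≈ 6301 mi, so the target fraction is f = 5000/6301 ≈ 0.794.
Interpolate at f ≈ 0.794 with slerp weights a = sin((1−f)δ)/sin δ ≈ 0.323, b = sin(fδ)/sin δ ≈ 0.953.
p = a·p₁ + b·p₂ ≈ (0.679, 0.411, 0.608); φ = arcsin(p_z) ≈ 37.47°, λ = atan2(p_y, p_x) ≈ 31.23°.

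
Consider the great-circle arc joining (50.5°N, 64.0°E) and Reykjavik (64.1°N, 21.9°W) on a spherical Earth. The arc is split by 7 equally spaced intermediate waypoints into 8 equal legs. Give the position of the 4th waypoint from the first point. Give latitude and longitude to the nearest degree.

≈ (65°N, 31°E)

Convert each endpoint to a unit vector on the sphere (x = cos φ cos λ, y = cos φ sin λ, z = sin φ).
The central angle between the endpoints is δ = arccos(p₁·p₂) ≈ 0.776 rad (44.4°).
Interpolate at f = 4/8 with slerp weights a = sin((1−f)δ)/sin δ ≈ 0.540, b = sin(fδ)/sin δ ≈ 0.540.
p = a·p₁ + b·p₂ ≈ (0.369, 0.221, 0.903); φ = arcsin(p_z) ≈ 64.50°, λ = atan2(p_y, p_x) ≈ 30.86°.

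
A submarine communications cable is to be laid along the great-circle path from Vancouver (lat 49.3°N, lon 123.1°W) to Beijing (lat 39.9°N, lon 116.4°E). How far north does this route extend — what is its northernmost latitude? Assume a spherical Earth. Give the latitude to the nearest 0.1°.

≈ 63.7°N

The great circle lies in the plane with unit normal n̂ = (p₁ × p₂)/|p₁ × p₂|.
Here n̂_z ≈ -0.443; the vertex latitude is φ_max = arccos|n̂_z| ≈ 63.7°.
Check via Clairaut: cos φ_max = |cos φ₁| · sin C = cos(49.3°)·sin(42.8°) ≈ 0.443, again giving ≈ 63.7°.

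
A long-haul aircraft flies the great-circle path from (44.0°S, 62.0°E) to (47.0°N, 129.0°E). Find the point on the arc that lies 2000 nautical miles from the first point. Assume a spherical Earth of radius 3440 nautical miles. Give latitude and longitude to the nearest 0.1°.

≈ (16.5°S, 84.3°E)

Write both endpoints as unit vectors p₁, p₂ with components (cos φ cos λ, cos φ sin λ, sin φ).
The central angle between the endpoints is δ = arccos(p₁·p₂) ≈ 1.893 rad (108.4°). The total great-circle distance is δ·R ≈ 1.893 × 3440 ≈ 6511 nmi, so the target fraction is f = 2000/6511 ≈ 0.307.
Interpolate at f ≈ 0.307 with slerp weights a = sin((1−f)δ)/sin δ ≈ 1.019, b = sin(fδ)/sin δ ≈ 0.579.
p = a·p₁ + b·p₂ ≈ (0.096, 0.954, -0.284); φ = arcsin(p_z) ≈ -16.52°, λ = atan2(p_y, p_x) ≈ 84.28°.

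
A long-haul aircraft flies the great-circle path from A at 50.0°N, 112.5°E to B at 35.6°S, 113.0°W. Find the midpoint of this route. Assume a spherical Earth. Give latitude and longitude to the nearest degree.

Convert each endpoint to a unit vector on the sphere (x = cos φ cos λ, y = cos φ sin λ, z = sin φ).
The central angle between the endpoints is δ = arccos(p₁·p₂) ≈ 2.519 rad (144.3°).
Interpolate at f = 1/2 with slerp weights a = sin((1−f)δ)/sin δ ≈ 1.632, b = sin(fδ)/sin δ ≈ 1.632.
p = a·p₁ + b·p₂ ≈ (-0.920, -0.252, 0.300); φ = arcsin(p_z) ≈ 17.47°, λ = atan2(p_y, p_x) ≈ -164.66°.

≈ 17°N, 165°W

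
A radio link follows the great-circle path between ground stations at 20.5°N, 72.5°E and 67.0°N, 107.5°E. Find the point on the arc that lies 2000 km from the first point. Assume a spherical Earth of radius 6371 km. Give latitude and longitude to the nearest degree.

≈ 38°N, 79°E

Convert each endpoint to a unit vector on the sphere (x = cos φ cos λ, y = cos φ sin λ, z = sin φ).
The central angle between the endpoints is δ = arccos(p₁·p₂) ≈ 0.899 rad (51.5°). The total great-circle distance is δ·R ≈ 0.899 × 6371 ≈ 5729 km, so the target fraction is f = 2000/5729 ≈ 0.349.
Interpolate at f ≈ 0.349 with slerp weights a = sin((1−f)δ)/sin δ ≈ 0.706, b = sin(fδ)/sin δ ≈ 0.394.
p = a·p₁ + b·p₂ ≈ (0.152, 0.777, 0.610); φ = arcsin(p_z) ≈ 37.61°, λ = atan2(p_y, p_x) ≈ 78.91°.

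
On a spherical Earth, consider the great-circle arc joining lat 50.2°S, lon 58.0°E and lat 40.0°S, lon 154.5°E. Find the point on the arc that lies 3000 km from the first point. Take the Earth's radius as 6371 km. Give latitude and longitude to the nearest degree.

The haversine formula gives a central angle δ ≈ 1.117 rad (64.0°) between the endpoints. The total great-circle distance is δ·R ≈ 1.117 × 6371 ≈ 7117 km, so the target fraction is f = 3000/7117 ≈ 0.422.
Interpolate at f ≈ 0.422 with slerp weights a = sin((1−f)δ)/sin δ ≈ 0.670, b = sin(fδ)/sin δ ≈ 0.505.
p = a·p₁ + b·p₂ ≈ (-0.122, 0.530, -0.839); φ = arcsin(p_z) ≈ -57.05°, λ = atan2(p_y, p_x) ≈ 102.93°.

≈ lat 57°S, lon 103°E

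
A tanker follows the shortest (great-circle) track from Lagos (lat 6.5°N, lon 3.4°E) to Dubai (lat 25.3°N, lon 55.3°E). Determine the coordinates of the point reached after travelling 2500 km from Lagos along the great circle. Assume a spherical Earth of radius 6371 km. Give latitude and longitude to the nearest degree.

Convert each endpoint to a unit vector on the sphere (x = cos φ cos λ, y = cos φ sin λ, z = sin φ).
The central angle between the endpoints is δ = arccos(p₁·p₂) ≈ 0.924 rad (52.9°). The total great-circle distance is δ·R ≈ 0.924 × 6371 ≈ 5887 km, so the target fraction is f = 2500/5887 ≈ 0.425.
Interpolate at f ≈ 0.425 with slerp weights a = sin((1−f)δ)/sin δ ≈ 0.635, b = sin(fδ)/sin δ ≈ 0.479.
p = a·p₁ + b·p₂ ≈ (0.877, 0.394, 0.277); φ = arcsin(p_z) ≈ 16.06°, λ = atan2(p_y, p_x) ≈ 24.18°.

≈ lat 16°N, lon 24°E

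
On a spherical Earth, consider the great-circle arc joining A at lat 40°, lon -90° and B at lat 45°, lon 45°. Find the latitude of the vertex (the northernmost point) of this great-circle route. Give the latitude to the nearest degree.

≈ 67°

The great circle lies in the plane with unit normal n̂ = (p₁ × p₂)/|p₁ × p₂|.
Here n̂_z ≈ +0.384; the vertex latitude is φ_max = arccos|n̂_z| ≈ 67.4°.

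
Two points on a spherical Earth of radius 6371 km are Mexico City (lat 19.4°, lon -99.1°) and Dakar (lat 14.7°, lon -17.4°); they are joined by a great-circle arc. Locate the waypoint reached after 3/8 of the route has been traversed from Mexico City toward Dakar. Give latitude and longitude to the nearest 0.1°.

≈ lat 22.4°, lon -68.1°

Convert each endpoint to a unit vector on the sphere (x = cos φ cos λ, y = cos φ sin λ, z = sin φ).
The central angle between the endpoints is δ = arccos(p₁·p₂) ≈ 1.353 rad (77.5°).
Interpolate at f = 3/8 with slerp weights a = sin((1−f)δ)/sin δ ≈ 0.767, b = sin(fδ)/sin δ ≈ 0.498.
p = a·p₁ + b·p₂ ≈ (0.345, -0.858, 0.381); φ = arcsin(p_z) ≈ 22.39°, λ = atan2(p_y, p_x) ≈ -68.09°.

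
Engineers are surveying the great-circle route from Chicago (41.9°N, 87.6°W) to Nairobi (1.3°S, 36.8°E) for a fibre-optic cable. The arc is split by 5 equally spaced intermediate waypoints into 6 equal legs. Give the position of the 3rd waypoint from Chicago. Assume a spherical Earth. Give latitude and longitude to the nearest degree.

≈ (37°N, 10°W)

Convert each endpoint to a unit vector on the sphere (x = cos φ cos λ, y = cos φ sin λ, z = sin φ).
The central angle between the endpoints is δ = arccos(p₁·p₂) ≈ 2.021 rad (115.8°).
Interpolate at f = 3/6 with slerp weights a = sin((1−f)δ)/sin δ ≈ 0.941, b = sin(fδ)/sin δ ≈ 0.941.
p = a·p₁ + b·p₂ ≈ (0.783, -0.136, 0.607); φ = arcsin(p_z) ≈ 37.39°, λ = atan2(p_y, p_x) ≈ -9.88°.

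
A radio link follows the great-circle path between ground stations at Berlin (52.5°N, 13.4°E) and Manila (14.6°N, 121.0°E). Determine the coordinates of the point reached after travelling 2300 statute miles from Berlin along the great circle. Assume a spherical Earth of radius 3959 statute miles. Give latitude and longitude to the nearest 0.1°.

≈ (52.4°N, 69.4°E)

Convert each endpoint to a unit vector on the sphere (x = cos φ cos λ, y = cos φ sin λ, z = sin φ).
The central angle between the endpoints is δ = arccos(p₁·p₂) ≈ 1.549 rad (88.7°). The total great-circle distance is δ·R ≈ 1.549 × 3959 ≈ 6132 mi, so the target fraction is f = 2300/6132 ≈ 0.375.
Interpolate at f ≈ 0.375 with slerp weights a = sin((1−f)δ)/sin δ ≈ 0.824, b = sin(fδ)/sin δ ≈ 0.549.
p = a·p₁ + b·p₂ ≈ (0.214, 0.572, 0.792); φ = arcsin(p_z) ≈ 52.38°, λ = atan2(p_y, p_x) ≈ 69.45°.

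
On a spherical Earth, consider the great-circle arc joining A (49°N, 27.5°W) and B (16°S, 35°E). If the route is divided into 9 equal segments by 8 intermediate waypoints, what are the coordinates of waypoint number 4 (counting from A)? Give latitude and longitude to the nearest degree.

Convert each endpoint to a unit vector on the sphere (x = cos φ cos λ, y = cos φ sin λ, z = sin φ).
The central angle between the endpoints is δ = arccos(p₁·p₂) ≈ 1.488 rad (85.2°).
Interpolate at f = 4/9 with slerp weights a = sin((1−f)δ)/sin δ ≈ 0.738, b = sin(fδ)/sin δ ≈ 0.616.
p = a·p₁ + b·p₂ ≈ (0.915, 0.116, 0.387); φ = arcsin(p_z) ≈ 22.78°, λ = atan2(p_y, p_x) ≈ 7.24°.

≈ (23°N, 7°E)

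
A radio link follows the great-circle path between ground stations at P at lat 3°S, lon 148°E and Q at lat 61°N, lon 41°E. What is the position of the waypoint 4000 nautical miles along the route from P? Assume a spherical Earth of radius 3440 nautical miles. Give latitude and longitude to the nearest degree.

≈ lat 52°N, lon 103°E

The haversine formula gives a central angle δ ≈ 1.759 rad (100.8°) between the endpoints. The total great-circle distance is δ·R ≈ 1.759 × 3440 ≈ 6052 nmi, so the target fraction is f = 4000/6052 ≈ 0.661.
Interpolate at f ≈ 0.661 with slerp weights a = sin((1−f)δ)/sin δ ≈ 0.572, b = sin(fδ)/sin δ ≈ 0.934.
p = a·p₁ + b·p₂ ≈ (-0.142, 0.600, 0.787); φ = arcsin(p_z) ≈ 51.94°, λ = atan2(p_y, p_x) ≈ 103.35°.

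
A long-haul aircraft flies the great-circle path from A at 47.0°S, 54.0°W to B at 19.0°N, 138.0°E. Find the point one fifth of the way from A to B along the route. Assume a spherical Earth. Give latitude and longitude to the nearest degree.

≈ 71°S, 92°W

Write both endpoints as unit vectors p₁, p₂ with components (cos φ cos λ, cos φ sin λ, sin φ).
The central angle between the endpoints is δ = arccos(p₁·p₂) ≈ 2.624 rad (150.3°).
Interpolate at f = 1/5 with slerp weights a = sin((1−f)δ)/sin δ ≈ 1.745, b = sin(fδ)/sin δ ≈ 1.012.
p = a·p₁ + b·p₂ ≈ (-0.012, -0.322, -0.947); φ = arcsin(p_z) ≈ -71.18°, λ = atan2(p_y, p_x) ≈ -92.07°.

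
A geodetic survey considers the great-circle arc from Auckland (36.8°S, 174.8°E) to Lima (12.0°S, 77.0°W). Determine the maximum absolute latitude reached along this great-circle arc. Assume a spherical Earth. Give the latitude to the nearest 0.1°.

≈ 41.5°S

The great circle lies in the plane with unit normal n̂ = (p₁ × p₂)/|p₁ × p₂|.
Here n̂_z ≈ +0.749; the vertex latitude is φ_max = arccos|n̂_z| ≈ 41.5°.
Check via Clairaut: cos φ_max = |cos φ₁| · sin C = cos(36.8°)·sin(110.6°) ≈ 0.749, again giving ≈ 41.5°.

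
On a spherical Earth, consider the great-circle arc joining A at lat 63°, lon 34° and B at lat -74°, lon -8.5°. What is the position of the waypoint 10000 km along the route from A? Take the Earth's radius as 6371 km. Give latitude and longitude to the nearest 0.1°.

≈ lat -25.7°, lon 15.3°

Write both endpoints as unit vectors p₁, p₂ with components (cos φ cos λ, cos φ sin λ, sin φ).
The central angle between the endpoints is δ = arccos(p₁·p₂) ≈ 2.441 rad (139.8°). The total great-circle distance is δ·R ≈ 2.441 × 6371 ≈ 15549 km, so the target fraction is f = 10000/15549 ≈ 0.643.
Interpolate at f ≈ 0.643 with slerp weights a = sin((1−f)δ)/sin δ ≈ 1.186, b = sin(fδ)/sin δ ≈ 1.551.
p = a·p₁ + b·p₂ ≈ (0.869, 0.238, -0.434); φ = arcsin(p_z) ≈ -25.70°, λ = atan2(p_y, p_x) ≈ 15.31°.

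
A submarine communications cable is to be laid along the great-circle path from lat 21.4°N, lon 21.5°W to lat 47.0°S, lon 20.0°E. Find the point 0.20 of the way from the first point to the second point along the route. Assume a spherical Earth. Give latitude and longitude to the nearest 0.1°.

Write both endpoints as unit vectors p₁, p₂ with components (cos φ cos λ, cos φ sin λ, sin φ).
The central angle between the endpoints is δ = arccos(p₁·p₂) ≈ 1.361 rad (78.0°).
Interpolate at f = 0.20 with slerp weights a = sin((1−f)δ)/sin δ ≈ 0.906, b = sin(fδ)/sin δ ≈ 0.275.
p = a·p₁ + b·p₂ ≈ (0.961, -0.245, 0.130); φ = arcsin(p_z) ≈ 7.44°, λ = atan2(p_y, p_x) ≈ -14.31°.

≈ lat 7.4°N, lon 14.3°W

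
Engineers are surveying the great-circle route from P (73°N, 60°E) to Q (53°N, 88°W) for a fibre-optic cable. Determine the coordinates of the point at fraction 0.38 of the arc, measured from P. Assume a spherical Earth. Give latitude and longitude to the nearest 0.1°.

≈ (82.0°N, 38.7°W)

The haversine formula gives a central angle δ ≈ 0.909 rad (52.1°) between the endpoints.
Interpolate at f = 0.38 with slerp weights a = sin((1−f)δ)/sin δ ≈ 0.677, b = sin(fδ)/sin δ ≈ 0.429.
p = a·p₁ + b·p₂ ≈ (0.108, -0.087, 0.990); φ = arcsin(p_z) ≈ 82.04°, λ = atan2(p_y, p_x) ≈ -38.75°.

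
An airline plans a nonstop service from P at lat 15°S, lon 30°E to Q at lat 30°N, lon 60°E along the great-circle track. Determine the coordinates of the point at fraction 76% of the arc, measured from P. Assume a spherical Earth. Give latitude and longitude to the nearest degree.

≈ lat 19°N, lon 52°E

From cos δ = sin φ₁ sin φ₂ + cos φ₁ cos φ₂ cos Δλ, the central angle is δ ≈ 0.933 rad (53.5°).
Interpolate at f = 0.76 with slerp weights a = sin((1−f)δ)/sin δ ≈ 0.276, b = sin(fδ)/sin δ ≈ 0.811.
p = a·p₁ + b·p₂ ≈ (0.582, 0.741, 0.334); φ = arcsin(p_z) ≈ 19.49°, λ = atan2(p_y, p_x) ≈ 51.86°.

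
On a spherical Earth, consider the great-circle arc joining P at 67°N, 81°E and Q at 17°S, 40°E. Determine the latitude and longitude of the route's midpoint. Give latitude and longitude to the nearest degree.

≈ 26°N, 52°E

Write both endpoints as unit vectors p₁, p₂ with components (cos φ cos λ, cos φ sin λ, sin φ).
The central angle between the endpoints is δ = arccos(p₁·p₂) ≈ 1.558 rad (89.3°).
Interpolate at f = 1/2 with slerp weights a = sin((1−f)δ)/sin δ ≈ 0.703, b = sin(fδ)/sin δ ≈ 0.703.
p = a·p₁ + b·p₂ ≈ (0.558, 0.703, 0.441); φ = arcsin(p_z) ≈ 26.19°, λ = atan2(p_y, p_x) ≈ 51.58°.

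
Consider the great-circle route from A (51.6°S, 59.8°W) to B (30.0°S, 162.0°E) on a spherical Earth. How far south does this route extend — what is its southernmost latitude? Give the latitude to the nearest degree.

≈ 69°S

The great circle lies in the plane with unit normal n̂ = (p₁ × p₂)/|p₁ × p₂|.
Here n̂_z ≈ -0.359; the vertex latitude is φ_max = arccos|n̂_z| ≈ 69.0°.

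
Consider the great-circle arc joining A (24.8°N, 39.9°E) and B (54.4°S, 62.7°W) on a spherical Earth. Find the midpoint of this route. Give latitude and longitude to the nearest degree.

≈ (22°S, 4°E)

From cos δ = sin φ₁ sin φ₂ + cos φ₁ cos φ₂ cos Δλ, the central angle is δ ≈ 2.045 rad (117.2°).
Interpolate at f = 1/2 with slerp weights a = sin((1−f)δ)/sin δ ≈ 0.959, b = sin(fδ)/sin δ ≈ 0.959.
p = a·p₁ + b·p₂ ≈ (0.924, 0.062, -0.378); φ = arcsin(p_z) ≈ -22.18°, λ = atan2(p_y, p_x) ≈ 3.86°.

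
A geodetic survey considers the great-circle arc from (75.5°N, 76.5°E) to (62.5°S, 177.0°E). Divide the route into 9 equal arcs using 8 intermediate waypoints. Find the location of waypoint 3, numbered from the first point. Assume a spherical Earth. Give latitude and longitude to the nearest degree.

Write both endpoints as unit vectors p₁, p₂ with components (cos φ cos λ, cos φ sin λ, sin φ).
The central angle between the endpoints is δ = arccos(p₁·p₂) ≈ 2.646 rad (151.6°).
Interpolate at f = 3/9 with slerp weights a = sin((1−f)δ)/sin δ ≈ 2.065, b = sin(fδ)/sin δ ≈ 1.624.
p = a·p₁ + b·p₂ ≈ (-0.628, 0.542, 0.558); φ = arcsin(p_z) ≈ 33.92°, λ = atan2(p_y, p_x) ≈ 139.22°.

≈ (34°N, 139°E)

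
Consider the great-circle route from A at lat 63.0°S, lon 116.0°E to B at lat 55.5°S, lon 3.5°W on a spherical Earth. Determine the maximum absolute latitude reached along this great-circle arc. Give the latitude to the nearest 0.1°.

≈ 73.6°S

The great circle lies in the plane with unit normal n̂ = (p₁ × p₂)/|p₁ × p₂|.
Here n̂_z ≈ -0.282; the vertex latitude is φ_max = arccos|n̂_z| ≈ 73.6°.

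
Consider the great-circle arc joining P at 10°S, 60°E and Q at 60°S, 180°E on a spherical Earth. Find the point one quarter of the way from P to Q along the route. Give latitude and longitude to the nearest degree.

≈ 31°S, 72°E

Write both endpoints as unit vectors p₁, p₂ with components (cos φ cos λ, cos φ sin λ, sin φ).
The central angle between the endpoints is δ = arccos(p₁·p₂) ≈ 1.667 rad (95.5°).
Interpolate at f = 1/4 with slerp weights a = sin((1−f)δ)/sin δ ≈ 0.953, b = sin(fδ)/sin δ ≈ 0.407.
p = a·p₁ + b·p₂ ≈ (0.266, 0.813, -0.518); φ = arcsin(p_z) ≈ -31.18°, λ = atan2(p_y, p_x) ≈ 71.88°.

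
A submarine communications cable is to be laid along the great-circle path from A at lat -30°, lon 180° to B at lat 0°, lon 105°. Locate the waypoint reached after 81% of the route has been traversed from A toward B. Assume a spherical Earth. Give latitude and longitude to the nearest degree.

≈ lat -7°, lon 118°

Write both endpoints as unit vectors p₁, p₂ with components (cos φ cos λ, cos φ sin λ, sin φ).
The central angle between the endpoints is δ = arccos(p₁·p₂) ≈ 1.345 rad (77.0°).
Interpolate at f = 0.81 with slerp weights a = sin((1−f)δ)/sin δ ≈ 0.259, b = sin(fδ)/sin δ ≈ 0.909.
p = a·p₁ + b·p₂ ≈ (-0.460, 0.878, -0.130); φ = arcsin(p_z) ≈ -7.45°, λ = atan2(p_y, p_x) ≈ 117.64°.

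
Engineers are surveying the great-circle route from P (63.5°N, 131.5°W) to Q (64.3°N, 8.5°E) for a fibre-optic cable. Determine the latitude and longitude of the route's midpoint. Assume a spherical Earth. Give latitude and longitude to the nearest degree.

≈ (80°N, 64°W)

The haversine formula gives a central angle δ ≈ 0.852 rad (48.8°) between the endpoints.
Interpolate at f = 1/2 with slerp weights a = sin((1−f)δ)/sin δ ≈ 0.549, b = sin(fδ)/sin δ ≈ 0.549.
p = a·p₁ + b·p₂ ≈ (0.073, -0.148, 0.986); φ = arcsin(p_z) ≈ 80.48°, λ = atan2(p_y, p_x) ≈ -63.74°.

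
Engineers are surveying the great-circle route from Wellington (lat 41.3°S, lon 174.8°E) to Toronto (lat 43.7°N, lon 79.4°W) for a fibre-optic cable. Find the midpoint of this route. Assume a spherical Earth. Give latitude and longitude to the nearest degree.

The haversine formula gives a central angle δ ≈ 2.219 rad (127.1°) between the endpoints.
Interpolate at f = 1/2 with slerp weights a = sin((1−f)δ)/sin δ ≈ 1.123, b = sin(fδ)/sin δ ≈ 1.123.
p = a·p₁ + b·p₂ ≈ (-0.691, -0.722, 0.035); φ = arcsin(p_z) ≈ 1.99°, λ = atan2(p_y, p_x) ≈ -133.75°.

≈ lat 2°N, lon 134°W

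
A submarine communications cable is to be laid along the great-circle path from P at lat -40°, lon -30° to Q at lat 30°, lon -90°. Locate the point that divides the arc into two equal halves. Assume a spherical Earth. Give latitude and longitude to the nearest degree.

The haversine formula gives a central angle δ ≈ 1.560 rad (89.4°) between the endpoints.
Interpolate at f = 1/2 with slerp weights a = sin((1−f)δ)/sin δ ≈ 0.703, b = sin(fδ)/sin δ ≈ 0.703.
p = a·p₁ + b·p₂ ≈ (0.467, -0.879, -0.100); φ = arcsin(p_z) ≈ -5.77°, λ = atan2(p_y, p_x) ≈ -62.03°.

≈ lat -6°, lon -62°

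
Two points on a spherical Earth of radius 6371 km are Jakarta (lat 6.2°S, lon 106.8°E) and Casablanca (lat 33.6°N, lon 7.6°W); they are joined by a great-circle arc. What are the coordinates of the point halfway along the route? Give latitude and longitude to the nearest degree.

≈ lat 24°N, lon 57°E

Convert each endpoint to a unit vector on the sphere (x = cos φ cos λ, y = cos φ sin λ, z = sin φ).
The central angle between the endpoints is δ = arccos(p₁·p₂) ≈ 1.984 rad (113.7°).
Interpolate at f = 1/2 with slerp weights a = sin((1−f)δ)/sin δ ≈ 0.914, b = sin(fδ)/sin δ ≈ 0.914.
p = a·p₁ + b·p₂ ≈ (0.492, 0.769, 0.407); φ = arcsin(p_z) ≈ 24.03°, λ = atan2(p_y, p_x) ≈ 57.40°.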